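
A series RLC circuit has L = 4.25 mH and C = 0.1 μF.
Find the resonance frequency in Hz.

Step 1 — Resonance condition Im(Z)=0 gives ω₀ = 1/√(LC).
Step 2 — ω₀ = 1/√(0.00425·1e-07) = 4.851e+04 rad/s.
Step 3 — f₀ = ω₀/(2π) = 7720 Hz.

f₀ = 7720 Hz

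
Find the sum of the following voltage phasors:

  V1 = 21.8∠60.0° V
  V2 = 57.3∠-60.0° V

Step 1 — Convert each phasor to rectangular form:
  V1 = 21.8·(cos(60.0°) + j·sin(60.0°)) = 10.9 + j18.88 V
  V2 = 57.3·(cos(-60.0°) + j·sin(-60.0°)) = 28.65 - j49.62 V
Step 2 — Sum components: V_total = 39.55 - j30.74 V.
Step 3 — Convert to polar: |V_total| = 50.09 V, ∠V_total = -37.9°.

V_total = 50.09∠-37.9° V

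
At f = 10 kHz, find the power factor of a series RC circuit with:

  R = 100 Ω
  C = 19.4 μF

Step 1 — Angular frequency: ω = 2π·f = 2π·1e+04 = 6.283e+04 rad/s.
Step 2 — Component impedances:
  R: Z = R = 100 Ω
  C: Z = 1/(jωC) = -j/(ω·C) = 0 - j0.8204 Ω
Step 3 — Series combination: Z_total = R + C = 100 - j0.8204 Ω = 100∠-0.5° Ω.
Step 4 — Power factor: PF = cos(φ) = Re(Z)/|Z| = 100/100 = 1.
Step 5 — Type: Im(Z) = -0.8204 ⇒ leading (phase φ = -0.5°).

PF = 1 (leading, φ = -0.5°)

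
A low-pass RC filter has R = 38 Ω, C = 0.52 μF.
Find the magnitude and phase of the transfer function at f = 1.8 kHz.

Step 1 — Angular frequency: ω = 2π·1800 = 1.131e+04 rad/s.
Step 2 — Transfer function: H(jω) = 1/(1 + jωRC).
Step 3 — Denominator: 1 + jωRC = 1 + j·1.131e+04·38·5.2e-07 = 1 + j0.2235.
Step 4 — H = 0.9524 - j0.2128.
Step 5 — Magnitude: |H| = 0.9759 (-0.2 dB); phase: φ = -12.6°.

|H| = 0.9759 (-0.2 dB), φ = -12.6°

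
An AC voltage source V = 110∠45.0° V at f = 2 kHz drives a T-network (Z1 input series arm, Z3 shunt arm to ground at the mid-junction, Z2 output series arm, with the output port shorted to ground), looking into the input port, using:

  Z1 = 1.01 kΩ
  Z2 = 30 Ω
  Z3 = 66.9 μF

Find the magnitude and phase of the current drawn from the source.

Step 1 — Angular frequency: ω = 2π·f = 2π·2000 = 1.257e+04 rad/s.
Step 2 — Component impedances:
  Z1: Z = R = 1010 Ω
  Z2: Z = R = 30 Ω
  Z3: Z = 1/(jωC) = -j/(ω·C) = 0 - j1.189 Ω
Step 3 — With the output port shorted to ground, the output series arm Z2 runs from the junction to ground; the shunt arm Z3 also runs from the junction to ground. They appear in parallel: Z3 || Z2 = 0.04709 - j1.188 Ω.
Step 4 — Series with input arm Z1: Z_in = Z1 + (Z3 || Z2) = 1010 - j1.188 Ω = 1010∠-0.1° Ω.
Step 5 — Source phasor: V = 110∠45.0° V = 77.78 + j77.78 V.
Step 6 — Ohm's law: I = V / Z_total = (77.78 + j77.78) / (1010 - j1.188) = 0.07692 + j0.0771 A.
Step 7 — Convert to polar: |I| = 0.1089 A, ∠I = 45.1°.

I = 0.1089∠45.1° A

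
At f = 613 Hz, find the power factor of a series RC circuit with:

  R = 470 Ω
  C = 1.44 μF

Step 1 — Angular frequency: ω = 2π·f = 2π·613 = 3852 rad/s.
Step 2 — Component impedances:
  R: Z = R = 470 Ω
  C: Z = 1/(jωC) = -j/(ω·C) = 0 - j180.3 Ω
Step 3 — Series combination: Z_total = R + C = 470 - j180.3 Ω = 503.4∠-21.0° Ω.
Step 4 — Power factor: PF = cos(φ) = Re(Z)/|Z| = 470/503.4 = 0.9337.
Step 5 — Type: Im(Z) = -180.3 ⇒ leading (phase φ = -21.0°).

PF = 0.9337 (leading, φ = -21.0°)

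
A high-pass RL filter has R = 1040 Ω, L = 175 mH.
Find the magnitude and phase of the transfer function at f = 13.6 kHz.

Step 1 — Angular frequency: ω = 2π·1.36e+04 = 8.545e+04 rad/s.
Step 2 — Transfer function: H(jω) = jωL/(R + jωL).
Step 3 — Numerator jωL = j·1.495e+04; denominator R + jωL = 1040 + j1.495e+04.
Step 4 — H = 0.9952 + j0.06921.
Step 5 — Magnitude: |H| = 0.9976 (-0.0 dB); phase: φ = 4.0°.

|H| = 0.9976 (-0.0 dB), φ = 4.0°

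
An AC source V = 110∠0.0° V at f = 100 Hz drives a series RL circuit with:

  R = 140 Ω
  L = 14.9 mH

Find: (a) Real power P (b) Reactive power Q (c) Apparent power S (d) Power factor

Step 1 — Angular frequency: ω = 2π·f = 2π·100 = 628.3 rad/s.
Step 2 — Component impedances:
  R: Z = R = 140 Ω
  L: Z = jωL = j·628.3·0.0149 = 0 + j9.362 Ω
Step 3 — Series combination: Z_total = R + L = 140 + j9.362 Ω = 140.3∠3.8° Ω.
Step 4 — Source phasor: V = 110∠0.0° V = 110 V.
Step 5 — Current: I = V / Z = 0.7822 - j0.05231 A = 0.784∠-3.8° A.
Step 6 — Complex power: S = V·I* = 86.04 + j5.754 VA.
Step 7 — Real power: P = Re(S) = 86.04 W.
Step 8 — Reactive power: Q = Im(S) = 5.754 VAR.
Step 9 — Apparent power: |S| = 86.24 VA.
Step 10 — Power factor: PF = P/|S| = 0.9978 (lagging).

(a) P = 86.04 W  (b) Q = 5.754 VAR  (c) S = 86.24 VA  (d) PF = 0.9978 (lagging)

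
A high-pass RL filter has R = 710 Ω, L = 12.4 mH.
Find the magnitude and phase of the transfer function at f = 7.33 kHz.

Step 1 — Angular frequency: ω = 2π·7330 = 4.606e+04 rad/s.
Step 2 — Transfer function: H(jω) = jωL/(R + jωL).
Step 3 — Numerator jωL = j·571.1; denominator R + jωL = 710 + j571.1.
Step 4 — H = 0.3928 + j0.4884.
Step 5 — Magnitude: |H| = 0.6268 (-4.1 dB); phase: φ = 51.2°.

|H| = 0.6268 (-4.1 dB), φ = 51.2°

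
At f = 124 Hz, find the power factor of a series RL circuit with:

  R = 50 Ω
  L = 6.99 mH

Step 1 — Angular frequency: ω = 2π·f = 2π·124 = 779.1 rad/s.
Step 2 — Component impedances:
  R: Z = R = 50 Ω
  L: Z = jωL = j·779.1·0.00699 = 0 + j5.446 Ω
Step 3 — Series combination: Z_total = R + L = 50 + j5.446 Ω = 50.3∠6.2° Ω.
Step 4 — Power factor: PF = cos(φ) = Re(Z)/|Z| = 50/50.296 = 0.9941.
Step 5 — Type: Im(Z) = 5.446 ⇒ lagging (phase φ = 6.2°).

PF = 0.9941 (lagging, φ = 6.2°)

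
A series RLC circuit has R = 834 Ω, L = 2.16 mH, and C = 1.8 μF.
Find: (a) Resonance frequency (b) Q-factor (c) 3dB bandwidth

Step 1 — Resonance: ω₀ = 1/√(LC) = 1/√(0.00216·1.8e-06) = 1.604e+04 rad/s.
Step 2 — f₀ = ω₀/(2π) = 2552 Hz.
Step 3 — Series Q: Q = ω₀L/R = 1.604e+04·0.00216/834 = 0.04154.
Step 4 — Bandwidth: Δω = ω₀/Q = 3.861e+05 rad/s; BW = Δω/(2π) = 6.145e+04 Hz.

(a) f₀ = 2552 Hz  (b) Q = 0.04154  (c) BW = 6.145e+04 Hz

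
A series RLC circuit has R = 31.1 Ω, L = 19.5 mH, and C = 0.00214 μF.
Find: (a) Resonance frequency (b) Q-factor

Step 1 — Resonance condition Im(Z)=0 gives ω₀ = 1/√(LC).
Step 2 — ω₀ = 1/√(0.0195·2.14e-09) = 1.548e+05 rad/s.
Step 3 — f₀ = ω₀/(2π) = 2.464e+04 Hz.
Step 4 — Series Q: Q = ω₀L/R = 1.548e+05·0.0195/31.1 = 97.06.

(a) f₀ = 2.464e+04 Hz  (b) Q = 97.06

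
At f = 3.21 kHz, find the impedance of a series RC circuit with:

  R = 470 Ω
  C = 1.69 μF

Step 1 — Angular frequency: ω = 2π·f = 2π·3210 = 2.017e+04 rad/s.
Step 2 — Component impedances:
  R: Z = R = 470 Ω
  C: Z = 1/(jωC) = -j/(ω·C) = 0 - j29.34 Ω
Step 3 — Series combination: Z_total = R + C = 470 - j29.34 Ω = 470.9∠-3.6° Ω.

Z = 470 - j29.34 Ω = 470.9∠-3.6° Ω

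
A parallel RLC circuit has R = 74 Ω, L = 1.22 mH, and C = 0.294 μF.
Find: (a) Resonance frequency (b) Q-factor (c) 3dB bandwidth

Step 1 — Resonance: ω₀ = 1/√(LC) = 1/√(0.00122·2.94e-07) = 5.28e+04 rad/s.
Step 2 — f₀ = ω₀/(2π) = 8404 Hz.
Step 3 — Parallel Q: Q = R/(ω₀L) = 74/(5.28e+04·0.00122) = 1.149.
Step 4 — Bandwidth: Δω = ω₀/Q = 4.596e+04 rad/s; BW = Δω/(2π) = 7315 Hz.

(a) f₀ = 8404 Hz  (b) Q = 1.149  (c) BW = 7315 Hz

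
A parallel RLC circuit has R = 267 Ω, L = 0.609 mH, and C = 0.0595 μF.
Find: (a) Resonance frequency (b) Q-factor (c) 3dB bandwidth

Step 1 — Resonance: ω₀ = 1/√(LC) = 1/√(0.000609·5.95e-08) = 1.661e+05 rad/s.
Step 2 — f₀ = ω₀/(2π) = 2.644e+04 Hz.
Step 3 — Parallel Q: Q = R/(ω₀L) = 267/(1.661e+05·0.000609) = 2.639.
Step 4 — Bandwidth: Δω = ω₀/Q = 6.295e+04 rad/s; BW = Δω/(2π) = 1.002e+04 Hz.

(a) f₀ = 2.644e+04 Hz  (b) Q = 2.639  (c) BW = 1.002e+04 Hz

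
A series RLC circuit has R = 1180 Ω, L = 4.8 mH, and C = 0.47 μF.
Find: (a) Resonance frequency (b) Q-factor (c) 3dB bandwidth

Step 1 — Resonance: ω₀ = 1/√(LC) = 1/√(0.0048·4.7e-07) = 2.105e+04 rad/s.
Step 2 — f₀ = ω₀/(2π) = 3351 Hz.
Step 3 — Series Q: Q = ω₀L/R = 2.105e+04·0.0048/1180 = 0.08564.
Step 4 — Bandwidth: Δω = ω₀/Q = 2.458e+05 rad/s; BW = Δω/(2π) = 3.913e+04 Hz.

(a) f₀ = 3351 Hz  (b) Q = 0.08564  (c) BW = 3.913e+04 Hz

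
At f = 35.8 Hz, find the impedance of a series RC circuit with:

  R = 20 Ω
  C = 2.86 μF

Step 1 — Angular frequency: ω = 2π·f = 2π·35.8 = 224.9 rad/s.
Step 2 — Component impedances:
  R: Z = R = 20 Ω
  C: Z = 1/(jωC) = -j/(ω·C) = 0 - j1554 Ω
Step 3 — Series combination: Z_total = R + C = 20 - j1554 Ω = 1555∠-89.3° Ω.

Z = 20 - j1554 Ω = 1555∠-89.3° Ω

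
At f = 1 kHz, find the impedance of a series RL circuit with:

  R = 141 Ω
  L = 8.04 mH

Step 1 — Angular frequency: ω = 2π·f = 2π·1000 = 6283 rad/s.
Step 2 — Component impedances:
  R: Z = R = 141 Ω
  L: Z = jωL = j·6283·0.00804 = 0 + j50.52 Ω
Step 3 — Series combination: Z_total = R + L = 141 + j50.52 Ω = 149.8∠19.7° Ω.

Z = 141 + j50.52 Ω = 149.8∠19.7° Ω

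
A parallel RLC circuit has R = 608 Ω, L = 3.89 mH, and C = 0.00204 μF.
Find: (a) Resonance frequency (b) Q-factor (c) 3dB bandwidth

Step 1 — Resonance: ω₀ = 1/√(LC) = 1/√(0.00389·2.04e-09) = 3.55e+05 rad/s.
Step 2 — f₀ = ω₀/(2π) = 5.65e+04 Hz.
Step 3 — Parallel Q: Q = R/(ω₀L) = 608/(3.55e+05·0.00389) = 0.4403.
Step 4 — Bandwidth: Δω = ω₀/Q = 8.062e+05 rad/s; BW = Δω/(2π) = 1.283e+05 Hz.

(a) f₀ = 5.65e+04 Hz  (b) Q = 0.4403  (c) BW = 1.283e+05 Hz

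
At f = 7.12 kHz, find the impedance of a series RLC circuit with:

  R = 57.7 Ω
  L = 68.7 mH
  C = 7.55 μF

Step 1 — Angular frequency: ω = 2π·f = 2π·7120 = 4.474e+04 rad/s.
Step 2 — Component impedances:
  R: Z = R = 57.7 Ω
  L: Z = jωL = j·4.474e+04·0.0687 = 0 + j3073 Ω
  C: Z = 1/(jωC) = -j/(ω·C) = 0 - j2.961 Ω
Step 3 — Series combination: Z_total = R + L + C = 57.7 + j3070 Ω = 3071∠88.9° Ω.

Z = 57.7 + j3070 Ω = 3071∠88.9° Ω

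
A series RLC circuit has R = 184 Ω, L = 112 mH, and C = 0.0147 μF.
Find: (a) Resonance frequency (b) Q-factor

Step 1 — Resonance condition Im(Z)=0 gives ω₀ = 1/√(LC).
Step 2 — ω₀ = 1/√(0.112·1.47e-08) = 2.465e+04 rad/s.
Step 3 — f₀ = ω₀/(2π) = 3922 Hz.
Step 4 — Series Q: Q = ω₀L/R = 2.465e+04·0.112/184 = 15.

(a) f₀ = 3922 Hz  (b) Q = 15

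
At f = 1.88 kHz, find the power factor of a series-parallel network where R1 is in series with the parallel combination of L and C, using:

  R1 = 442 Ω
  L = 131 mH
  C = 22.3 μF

Step 1 — Angular frequency: ω = 2π·f = 2π·1880 = 1.181e+04 rad/s.
Step 2 — Component impedances:
  R1: Z = R = 442 Ω
  L: Z = jωL = j·1.181e+04·0.131 = 0 + j1547 Ω
  C: Z = 1/(jωC) = -j/(ω·C) = 0 - j3.796 Ω
Step 3 — Parallel branch: L || C = 1/(1/L + 1/C) = 0 - j3.806 Ω.
Step 4 — Series with R1: Z_total = R1 + (L || C) = 442 - j3.806 Ω = 442∠-0.5° Ω.
Step 5 — Power factor: PF = cos(φ) = Re(Z)/|Z| = 442/442 = 1.
Step 6 — Type: Im(Z) = -3.806 ⇒ leading (phase φ = -0.5°).

PF = 1 (leading, φ = -0.5°)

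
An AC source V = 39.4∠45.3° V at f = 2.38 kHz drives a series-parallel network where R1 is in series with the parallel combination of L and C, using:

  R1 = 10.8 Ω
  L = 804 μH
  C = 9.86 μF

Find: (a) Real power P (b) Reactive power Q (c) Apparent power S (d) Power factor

Step 1 — Angular frequency: ω = 2π·f = 2π·2380 = 1.495e+04 rad/s.
Step 2 — Component impedances:
  R1: Z = R = 10.8 Ω
  L: Z = jωL = j·1.495e+04·0.000804 = 0 + j12.02 Ω
  C: Z = 1/(jωC) = -j/(ω·C) = 0 - j6.782 Ω
Step 3 — Parallel branch: L || C = 1/(1/L + 1/C) = 0 - j15.56 Ω.
Step 4 — Series with R1: Z_total = R1 + (L || C) = 10.8 - j15.56 Ω = 18.94∠-55.2° Ω.
Step 5 — Source phasor: V = 39.4∠45.3° V = 27.71 + j28.01 V.
Step 6 — Current: I = V / Z = -0.3803 + j2.045 A = 2.08∠100.5° A.
Step 7 — Complex power: S = V·I* = 46.74 - j67.33 VA.
Step 8 — Real power: P = Re(S) = 46.74 W.
Step 9 — Reactive power: Q = Im(S) = -67.33 VAR.
Step 10 — Apparent power: |S| = 81.96 VA.
Step 11 — Power factor: PF = P/|S| = 0.5702 (leading).

(a) P = 46.74 W  (b) Q = -67.33 VAR  (c) S = 81.96 VA  (d) PF = 0.5702 (leading)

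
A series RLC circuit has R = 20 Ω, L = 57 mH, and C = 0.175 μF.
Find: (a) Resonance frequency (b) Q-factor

Step 1 — Resonance condition Im(Z)=0 gives ω₀ = 1/√(LC).
Step 2 — ω₀ = 1/√(0.057·1.75e-07) = 1.001e+04 rad/s.
Step 3 — f₀ = ω₀/(2π) = 1594 Hz.
Step 4 — Series Q: Q = ω₀L/R = 1.001e+04·0.057/20 = 28.54.

(a) f₀ = 1594 Hz  (b) Q = 28.54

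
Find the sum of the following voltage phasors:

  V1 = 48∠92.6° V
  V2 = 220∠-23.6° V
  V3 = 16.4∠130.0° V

Step 1 — Convert each phasor to rectangular form:
  V1 = 48·(cos(92.6°) + j·sin(92.6°)) = -2.177 + j47.95 V
  V2 = 220·(cos(-23.6°) + j·sin(-23.6°)) = 201.6 - j88.08 V
  V3 = 16.4·(cos(130.0°) + j·sin(130.0°)) = -10.54 + j12.56 V
Step 2 — Sum components: V_total = 188.9 - j27.56 V.
Step 3 — Convert to polar: |V_total| = 190.9 V, ∠V_total = -8.3°.

V_total = 190.9∠-8.3° V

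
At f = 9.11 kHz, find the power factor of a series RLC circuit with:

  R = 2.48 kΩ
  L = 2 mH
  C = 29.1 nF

Step 1 — Angular frequency: ω = 2π·f = 2π·9110 = 5.724e+04 rad/s.
Step 2 — Component impedances:
  R: Z = R = 2480 Ω
  L: Z = jωL = j·5.724e+04·0.002 = 0 + j114.5 Ω
  C: Z = 1/(jωC) = -j/(ω·C) = 0 - j600.4 Ω
Step 3 — Series combination: Z_total = R + L + C = 2480 - j485.9 Ω = 2527∠-11.1° Ω.
Step 4 — Power factor: PF = cos(φ) = Re(Z)/|Z| = 2480/2527.15 = 0.9813.
Step 5 — Type: Im(Z) = -485.9 ⇒ leading (phase φ = -11.1°).

PF = 0.9813 (leading, φ = -11.1°)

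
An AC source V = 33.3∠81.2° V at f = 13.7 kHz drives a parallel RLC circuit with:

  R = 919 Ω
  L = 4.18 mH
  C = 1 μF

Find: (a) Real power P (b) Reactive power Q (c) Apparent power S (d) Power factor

Step 1 — Angular frequency: ω = 2π·f = 2π·1.37e+04 = 8.608e+04 rad/s.
Step 2 — Component impedances:
  R: Z = R = 919 Ω
  L: Z = jωL = j·8.608e+04·0.00418 = 0 + j359.8 Ω
  C: Z = 1/(jωC) = -j/(ω·C) = 0 - j11.62 Ω
Step 3 — Parallel combination: 1/Z_total = 1/R + 1/L + 1/C; Z_total = 0.1568 - j12 Ω = 12∠-89.3° Ω.
Step 4 — Source phasor: V = 33.3∠81.2° V = 5.094 + j32.91 V.
Step 5 — Current: I = V / Z = -2.736 + j0.4602 A = 2.774∠170.5° A.
Step 6 — Complex power: S = V·I* = 1.207 - j92.37 VA.
Step 7 — Real power: P = Re(S) = 1.207 W.
Step 8 — Reactive power: Q = Im(S) = -92.37 VAR.
Step 9 — Apparent power: |S| = 92.38 VA.
Step 10 — Power factor: PF = P/|S| = 0.01306 (leading).

(a) P = 1.207 W  (b) Q = -92.37 VAR  (c) S = 92.38 VA  (d) PF = 0.01306 (leading)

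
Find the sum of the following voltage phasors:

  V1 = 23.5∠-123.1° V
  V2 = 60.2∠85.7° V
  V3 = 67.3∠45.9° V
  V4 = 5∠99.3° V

Step 1 — Convert each phasor to rectangular form:
  V1 = 23.5·(cos(-123.1°) + j·sin(-123.1°)) = -12.83 - j19.69 V
  V2 = 60.2·(cos(85.7°) + j·sin(85.7°)) = 4.514 + j60.03 V
  V3 = 67.3·(cos(45.9°) + j·sin(45.9°)) = 46.83 + j48.33 V
  V4 = 5·(cos(99.3°) + j·sin(99.3°)) = -0.808 + j4.934 V
Step 2 — Sum components: V_total = 37.71 + j93.61 V.
Step 3 — Convert to polar: |V_total| = 100.9 V, ∠V_total = 68.1°.

V_total = 100.9∠68.1° V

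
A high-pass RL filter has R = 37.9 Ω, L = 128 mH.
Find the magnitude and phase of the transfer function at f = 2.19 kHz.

Step 1 — Angular frequency: ω = 2π·2190 = 1.376e+04 rad/s.
Step 2 — Transfer function: H(jω) = jωL/(R + jωL).
Step 3 — Numerator jωL = j·1761; denominator R + jωL = 37.9 + j1761.
Step 4 — H = 0.9995 + j0.02151.
Step 5 — Magnitude: |H| = 0.9998 (-0.0 dB); phase: φ = 1.2°.

|H| = 0.9998 (-0.0 dB), φ = 1.2°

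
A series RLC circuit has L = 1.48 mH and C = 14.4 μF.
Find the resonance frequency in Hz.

Step 1 — Resonance condition Im(Z)=0 gives ω₀ = 1/√(LC).
Step 2 — ω₀ = 1/√(0.00148·1.44e-05) = 6850 rad/s.
Step 3 — f₀ = ω₀/(2π) = 1090 Hz.

f₀ = 1090 Hz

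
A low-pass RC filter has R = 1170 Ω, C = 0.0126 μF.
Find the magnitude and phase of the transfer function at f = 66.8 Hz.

Step 1 — Angular frequency: ω = 2π·66.8 = 419.7 rad/s.
Step 2 — Transfer function: H(jω) = 1/(1 + jωRC).
Step 3 — Denominator: 1 + jωRC = 1 + j·419.7·1170·1.26e-08 = 1 + j0.006187.
Step 4 — H = 1 - j0.006187.
Step 5 — Magnitude: |H| = 1 (-0.0 dB); phase: φ = -0.4°.

|H| = 1 (-0.0 dB), φ = -0.4°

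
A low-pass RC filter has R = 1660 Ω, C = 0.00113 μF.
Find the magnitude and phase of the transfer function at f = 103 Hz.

Step 1 — Angular frequency: ω = 2π·103 = 647.2 rad/s.
Step 2 — Transfer function: H(jω) = 1/(1 + jωRC).
Step 3 — Denominator: 1 + jωRC = 1 + j·647.2·1660·1.13e-09 = 1 + j0.001214.
Step 4 — H = 1 - j0.001214.
Step 5 — Magnitude: |H| = 1 (-0.0 dB); phase: φ = -0.1°.

|H| = 1 (-0.0 dB), φ = -0.1°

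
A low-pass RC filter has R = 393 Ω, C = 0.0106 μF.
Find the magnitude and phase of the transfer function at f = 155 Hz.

Step 1 — Angular frequency: ω = 2π·155 = 973.9 rad/s.
Step 2 — Transfer function: H(jω) = 1/(1 + jωRC).
Step 3 — Denominator: 1 + jωRC = 1 + j·973.9·393·1.06e-08 = 1 + j0.004057.
Step 4 — H = 1 - j0.004057.
Step 5 — Magnitude: |H| = 1 (-0.0 dB); phase: φ = -0.2°.

|H| = 1 (-0.0 dB), φ = -0.2°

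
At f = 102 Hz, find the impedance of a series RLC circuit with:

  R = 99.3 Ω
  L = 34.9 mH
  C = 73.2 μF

Step 1 — Angular frequency: ω = 2π·f = 2π·102 = 640.9 rad/s.
Step 2 — Component impedances:
  R: Z = R = 99.3 Ω
  L: Z = jωL = j·640.9·0.0349 = 0 + j22.37 Ω
  C: Z = 1/(jωC) = -j/(ω·C) = 0 - j21.32 Ω
Step 3 — Series combination: Z_total = R + L + C = 99.3 + j1.051 Ω = 99.31∠0.6° Ω.

Z = 99.3 + j1.051 Ω = 99.31∠0.6° Ω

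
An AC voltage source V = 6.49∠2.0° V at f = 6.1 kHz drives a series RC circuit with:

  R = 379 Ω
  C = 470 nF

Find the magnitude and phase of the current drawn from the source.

Step 1 — Angular frequency: ω = 2π·f = 2π·6100 = 3.833e+04 rad/s.
Step 2 — Component impedances:
  R: Z = R = 379 Ω
  C: Z = 1/(jωC) = -j/(ω·C) = 0 - j55.51 Ω
Step 3 — Series combination: Z_total = R + C = 379 - j55.51 Ω = 383∠-8.3° Ω.
Step 4 — Source phasor: V = 6.49∠2.0° V = 6.486 + j0.2265 V.
Step 5 — Ohm's law: I = V / Z_total = (6.486 + j0.2265) / (379 - j55.51) = 0.01667 + j0.003039 A.
Step 6 — Convert to polar: |I| = 0.01694 A, ∠I = 10.3°.

I = 0.01694∠10.3° A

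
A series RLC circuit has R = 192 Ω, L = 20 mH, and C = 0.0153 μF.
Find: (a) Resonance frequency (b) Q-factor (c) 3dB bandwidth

Step 1 — Resonance: ω₀ = 1/√(LC) = 1/√(0.02·1.53e-08) = 5.717e+04 rad/s.
Step 2 — f₀ = ω₀/(2π) = 9098 Hz.
Step 3 — Series Q: Q = ω₀L/R = 5.717e+04·0.02/192 = 5.955.
Step 4 — Bandwidth: Δω = ω₀/Q = 9600 rad/s; BW = Δω/(2π) = 1528 Hz.

(a) f₀ = 9098 Hz  (b) Q = 5.955  (c) BW = 1528 Hz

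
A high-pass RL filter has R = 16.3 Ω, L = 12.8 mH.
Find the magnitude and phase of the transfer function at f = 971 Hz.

Step 1 — Angular frequency: ω = 2π·971 = 6101 rad/s.
Step 2 — Transfer function: H(jω) = jωL/(R + jωL).
Step 3 — Numerator jωL = j·78.09; denominator R + jωL = 16.3 + j78.09.
Step 4 — H = 0.9583 + j0.2.
Step 5 — Magnitude: |H| = 0.9789 (-0.2 dB); phase: φ = 11.8°.

|H| = 0.9789 (-0.2 dB), φ = 11.8°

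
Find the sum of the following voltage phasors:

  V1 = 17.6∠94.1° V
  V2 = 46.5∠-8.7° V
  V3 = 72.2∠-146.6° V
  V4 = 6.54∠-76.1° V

Step 1 — Convert each phasor to rectangular form:
  V1 = 17.6·(cos(94.1°) + j·sin(94.1°)) = -1.258 + j17.55 V
  V2 = 46.5·(cos(-8.7°) + j·sin(-8.7°)) = 45.96 - j7.034 V
  V3 = 72.2·(cos(-146.6°) + j·sin(-146.6°)) = -60.28 - j39.74 V
  V4 = 6.54·(cos(-76.1°) + j·sin(-76.1°)) = 1.571 - j6.348 V
Step 2 — Sum components: V_total = -14 - j35.57 V.
Step 3 — Convert to polar: |V_total| = 38.23 V, ∠V_total = -111.5°.

V_total = 38.23∠-111.5° V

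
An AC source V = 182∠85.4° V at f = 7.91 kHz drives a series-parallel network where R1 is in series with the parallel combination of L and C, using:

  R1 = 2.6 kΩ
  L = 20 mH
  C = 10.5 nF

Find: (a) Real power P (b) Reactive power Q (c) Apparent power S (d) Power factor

Step 1 — Angular frequency: ω = 2π·f = 2π·7910 = 4.97e+04 rad/s.
Step 2 — Component impedances:
  R1: Z = R = 2600 Ω
  L: Z = jωL = j·4.97e+04·0.02 = 0 + j994 Ω
  C: Z = 1/(jωC) = -j/(ω·C) = 0 - j1916 Ω
Step 3 — Parallel branch: L || C = 1/(1/L + 1/C) = 0 + j2065 Ω.
Step 4 — Series with R1: Z_total = R1 + (L || C) = 2600 + j2065 Ω = 3320∠38.5° Ω.
Step 5 — Source phasor: V = 182∠85.4° V = 14.6 + j181.4 V.
Step 6 — Current: I = V / Z = 0.03742 + j0.04005 A = 0.05481∠46.9° A.
Step 7 — Complex power: S = V·I* = 7.811 + j6.205 VA.
Step 8 — Real power: P = Re(S) = 7.811 W.
Step 9 — Reactive power: Q = Im(S) = 6.205 VAR.
Step 10 — Apparent power: |S| = 9.976 VA.
Step 11 — Power factor: PF = P/|S| = 0.783 (lagging).

(a) P = 7.811 W  (b) Q = 6.205 VAR  (c) S = 9.976 VA  (d) PF = 0.783 (lagging)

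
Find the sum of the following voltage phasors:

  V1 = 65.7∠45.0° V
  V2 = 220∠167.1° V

Step 1 — Convert each phasor to rectangular form:
  V1 = 65.7·(cos(45.0°) + j·sin(45.0°)) = 46.46 + j46.46 V
  V2 = 220·(cos(167.1°) + j·sin(167.1°)) = -214.4 + j49.12 V
Step 2 — Sum components: V_total = -168 + j95.57 V.
Step 3 — Convert to polar: |V_total| = 193.3 V, ∠V_total = 150.4°.

V_total = 193.3∠150.4° V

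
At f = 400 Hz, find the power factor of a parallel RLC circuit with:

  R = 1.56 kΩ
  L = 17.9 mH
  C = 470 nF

Step 1 — Angular frequency: ω = 2π·f = 2π·400 = 2513 rad/s.
Step 2 — Component impedances:
  R: Z = R = 1560 Ω
  L: Z = jωL = j·2513·0.0179 = 0 + j44.99 Ω
  C: Z = 1/(jωC) = -j/(ω·C) = 0 - j846.6 Ω
Step 3 — Parallel combination: 1/Z_total = 1/R + 1/L + 1/C; Z_total = 1.446 + j47.47 Ω = 47.49∠88.3° Ω.
Step 4 — Power factor: PF = cos(φ) = Re(Z)/|Z| = 1.4457/47.49 = 0.03044.
Step 5 — Type: Im(Z) = 47.47 ⇒ lagging (phase φ = 88.3°).

PF = 0.03044 (lagging, φ = 88.3°)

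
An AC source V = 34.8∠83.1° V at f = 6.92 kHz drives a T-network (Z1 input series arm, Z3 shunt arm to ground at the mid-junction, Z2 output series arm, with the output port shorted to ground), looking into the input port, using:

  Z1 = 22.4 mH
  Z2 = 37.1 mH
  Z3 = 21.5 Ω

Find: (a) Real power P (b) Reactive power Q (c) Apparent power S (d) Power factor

Step 1 — Angular frequency: ω = 2π·f = 2π·6920 = 4.348e+04 rad/s.
Step 2 — Component impedances:
  Z1: Z = jωL = j·4.348e+04·0.0224 = 0 + j973.9 Ω
  Z2: Z = jωL = j·4.348e+04·0.0371 = 0 + j1613 Ω
  Z3: Z = R = 21.5 Ω
Step 3 — With the output port shorted to ground, the output series arm Z2 runs from the junction to ground; the shunt arm Z3 also runs from the junction to ground. They appear in parallel: Z3 || Z2 = 21.5 + j0.2865 Ω.
Step 4 — Series with input arm Z1: Z_in = Z1 + (Z3 || Z2) = 21.5 + j974.2 Ω = 974.5∠88.7° Ω.
Step 5 — Source phasor: V = 34.8∠83.1° V = 4.181 + j34.55 V.
Step 6 — Current: I = V / Z = 0.03554 - j0.003507 A = 0.03571∠-5.6° A.
Step 7 — Complex power: S = V·I* = 0.02741 + j1.242 VA.
Step 8 — Real power: P = Re(S) = 0.02741 W.
Step 9 — Reactive power: Q = Im(S) = 1.242 VAR.
Step 10 — Apparent power: |S| = 1.243 VA.
Step 11 — Power factor: PF = P/|S| = 0.02206 (lagging).

(a) P = 0.02741 W  (b) Q = 1.242 VAR  (c) S = 1.243 VA  (d) PF = 0.02206 (lagging)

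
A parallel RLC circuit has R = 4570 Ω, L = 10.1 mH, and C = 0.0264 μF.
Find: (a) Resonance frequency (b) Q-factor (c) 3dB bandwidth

Step 1 — Resonance: ω₀ = 1/√(LC) = 1/√(0.0101·2.64e-08) = 6.124e+04 rad/s.
Step 2 — f₀ = ω₀/(2π) = 9747 Hz.
Step 3 — Parallel Q: Q = R/(ω₀L) = 4570/(6.124e+04·0.0101) = 7.389.
Step 4 — Bandwidth: Δω = ω₀/Q = 8289 rad/s; BW = Δω/(2π) = 1319 Hz.

(a) f₀ = 9747 Hz  (b) Q = 7.389  (c) BW = 1319 Hz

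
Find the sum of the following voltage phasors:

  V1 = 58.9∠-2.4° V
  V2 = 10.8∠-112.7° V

Step 1 — Convert each phasor to rectangular form:
  V1 = 58.9·(cos(-2.4°) + j·sin(-2.4°)) = 58.85 - j2.466 V
  V2 = 10.8·(cos(-112.7°) + j·sin(-112.7°)) = -4.168 - j9.963 V
Step 2 — Sum components: V_total = 54.68 - j12.43 V.
Step 3 — Convert to polar: |V_total| = 56.08 V, ∠V_total = -12.8°.

V_total = 56.08∠-12.8° V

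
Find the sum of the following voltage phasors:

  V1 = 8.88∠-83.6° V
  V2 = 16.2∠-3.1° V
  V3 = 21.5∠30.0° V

Step 1 — Convert each phasor to rectangular form:
  V1 = 8.88·(cos(-83.6°) + j·sin(-83.6°)) = 0.9898 - j8.825 V
  V2 = 16.2·(cos(-3.1°) + j·sin(-3.1°)) = 16.18 - j0.8761 V
  V3 = 21.5·(cos(30.0°) + j·sin(30.0°)) = 18.62 + j10.75 V
Step 2 — Sum components: V_total = 35.79 + j1.049 V.
Step 3 — Convert to polar: |V_total| = 35.8 V, ∠V_total = 1.7°.

V_total = 35.8∠1.7° V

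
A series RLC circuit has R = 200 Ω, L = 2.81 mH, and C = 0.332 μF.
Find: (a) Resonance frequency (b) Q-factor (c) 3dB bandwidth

Step 1 — Resonance: ω₀ = 1/√(LC) = 1/√(0.00281·3.32e-07) = 3.274e+04 rad/s.
Step 2 — f₀ = ω₀/(2π) = 5211 Hz.
Step 3 — Series Q: Q = ω₀L/R = 3.274e+04·0.00281/200 = 0.46.
Step 4 — Bandwidth: Δω = ω₀/Q = 7.117e+04 rad/s; BW = Δω/(2π) = 1.133e+04 Hz.

(a) f₀ = 5211 Hz  (b) Q = 0.46  (c) BW = 1.133e+04 Hz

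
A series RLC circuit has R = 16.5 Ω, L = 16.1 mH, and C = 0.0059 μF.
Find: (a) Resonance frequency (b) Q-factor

Step 1 — Resonance condition Im(Z)=0 gives ω₀ = 1/√(LC).
Step 2 — ω₀ = 1/√(0.0161·5.9e-09) = 1.026e+05 rad/s.
Step 3 — f₀ = ω₀/(2π) = 1.633e+04 Hz.
Step 4 — Series Q: Q = ω₀L/R = 1.026e+05·0.0161/16.5 = 100.1.

(a) f₀ = 1.633e+04 Hz  (b) Q = 100.1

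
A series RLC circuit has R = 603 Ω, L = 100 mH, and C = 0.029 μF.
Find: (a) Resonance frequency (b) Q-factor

Step 1 — Resonance condition Im(Z)=0 gives ω₀ = 1/√(LC).
Step 2 — ω₀ = 1/√(0.1·2.9e-08) = 1.857e+04 rad/s.
Step 3 — f₀ = ω₀/(2π) = 2955 Hz.
Step 4 — Series Q: Q = ω₀L/R = 1.857e+04·0.1/603 = 3.08.

(a) f₀ = 2955 Hz  (b) Q = 3.08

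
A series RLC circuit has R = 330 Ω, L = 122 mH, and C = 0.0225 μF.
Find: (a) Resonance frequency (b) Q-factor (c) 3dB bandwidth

Step 1 — Resonance condition Im(Z)=0 gives ω₀ = 1/√(LC).
Step 2 — ω₀ = 1/√(0.122·2.25e-08) = 1.909e+04 rad/s.
Step 3 — f₀ = ω₀/(2π) = 3038 Hz.
Step 4 — Series Q: Q = ω₀L/R = 1.909e+04·0.122/330 = 7.056.
Step 5 — 3dB bandwidth: Δω = ω₀/Q = 2705 rad/s; BW = Δω/(2π) = 430.5 Hz.

(a) f₀ = 3038 Hz  (b) Q = 7.056  (c) BW = 430.5 Hz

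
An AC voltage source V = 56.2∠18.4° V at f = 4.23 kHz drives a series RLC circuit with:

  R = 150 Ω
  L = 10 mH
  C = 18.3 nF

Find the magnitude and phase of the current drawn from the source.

Step 1 — Angular frequency: ω = 2π·f = 2π·4230 = 2.658e+04 rad/s.
Step 2 — Component impedances:
  R: Z = R = 150 Ω
  L: Z = jωL = j·2.658e+04·0.01 = 0 + j265.8 Ω
  C: Z = 1/(jωC) = -j/(ω·C) = 0 - j2056 Ω
Step 3 — Series combination: Z_total = R + L + C = 150 - j1790 Ω = 1797∠-85.2° Ω.
Step 4 — Source phasor: V = 56.2∠18.4° V = 53.33 + j17.74 V.
Step 5 — Ohm's law: I = V / Z_total = (53.33 + j17.74) / (150 - j1790) = -0.007361 + j0.0304 A.
Step 6 — Convert to polar: |I| = 0.03128 A, ∠I = 103.6°.

I = 0.03128∠103.6° A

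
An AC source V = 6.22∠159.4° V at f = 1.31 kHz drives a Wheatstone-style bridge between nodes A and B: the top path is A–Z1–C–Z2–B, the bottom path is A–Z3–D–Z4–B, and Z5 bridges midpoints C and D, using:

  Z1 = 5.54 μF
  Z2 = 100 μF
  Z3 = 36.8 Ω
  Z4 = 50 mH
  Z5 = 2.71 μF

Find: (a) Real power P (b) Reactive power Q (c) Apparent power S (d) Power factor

Step 1 — Angular frequency: ω = 2π·f = 2π·1310 = 8231 rad/s.
Step 2 — Component impedances:
  Z1: Z = 1/(jωC) = -j/(ω·C) = 0 - j21.93 Ω
  Z2: Z = 1/(jωC) = -j/(ω·C) = 0 - j1.215 Ω
  Z3: Z = R = 36.8 Ω
  Z4: Z = jωL = j·8231·0.05 = 0 + j411.5 Ω
  Z5: Z = 1/(jωC) = -j/(ω·C) = 0 - j44.83 Ω
Step 3 — Bridge requires nodal analysis (the Z5 bridge couples midpoints C and D, so the two paths cannot be reduced to a simple series/parallel combination). Setting node B to ground and injecting 1 A at node A, the 3-node admittance system at A, C, D solves to V_A = Z_AB = 2.655 - j17.94 Ω = 18.13∠-81.6° Ω.
Step 4 — Source phasor: V = 6.22∠159.4° V = -5.822 + j2.188 V.
Step 5 — Current: I = V / Z = -0.1664 - j0.3 A = 0.3431∠-119.0° A.
Step 6 — Complex power: S = V·I* = 0.3125 - j2.111 VA.
Step 7 — Real power: P = Re(S) = 0.3125 W.
Step 8 — Reactive power: Q = Im(S) = -2.111 VAR.
Step 9 — Apparent power: |S| = 2.134 VA.
Step 10 — Power factor: PF = P/|S| = 0.1464 (leading).

(a) P = 0.3125 W  (b) Q = -2.111 VAR  (c) S = 2.134 VA  (d) PF = 0.1464 (leading)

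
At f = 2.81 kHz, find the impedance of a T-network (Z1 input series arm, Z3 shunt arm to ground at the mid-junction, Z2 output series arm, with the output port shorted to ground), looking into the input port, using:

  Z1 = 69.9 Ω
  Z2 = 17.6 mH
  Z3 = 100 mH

Step 1 — Angular frequency: ω = 2π·f = 2π·2810 = 1.766e+04 rad/s.
Step 2 — Component impedances:
  Z1: Z = R = 69.9 Ω
  Z2: Z = jωL = j·1.766e+04·0.0176 = 0 + j310.7 Ω
  Z3: Z = jωL = j·1.766e+04·0.1 = 0 + j1766 Ω
Step 3 — With the output port shorted to ground, the output series arm Z2 runs from the junction to ground; the shunt arm Z3 also runs from the junction to ground. They appear in parallel: Z3 || Z2 = 0 + j264.2 Ω.
Step 4 — Series with input arm Z1: Z_in = Z1 + (Z3 || Z2) = 69.9 + j264.2 Ω = 273.3∠75.2° Ω.

Z = 69.9 + j264.2 Ω = 273.3∠75.2° Ω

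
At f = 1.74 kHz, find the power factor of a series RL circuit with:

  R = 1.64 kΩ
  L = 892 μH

Step 1 — Angular frequency: ω = 2π·f = 2π·1740 = 1.093e+04 rad/s.
Step 2 — Component impedances:
  R: Z = R = 1640 Ω
  L: Z = jωL = j·1.093e+04·0.000892 = 0 + j9.752 Ω
Step 3 — Series combination: Z_total = R + L = 1640 + j9.752 Ω = 1640∠0.3° Ω.
Step 4 — Power factor: PF = cos(φ) = Re(Z)/|Z| = 1640/1640 = 1.
Step 5 — Type: Im(Z) = 9.752 ⇒ lagging (phase φ = 0.3°).

PF = 1 (lagging, φ = 0.3°)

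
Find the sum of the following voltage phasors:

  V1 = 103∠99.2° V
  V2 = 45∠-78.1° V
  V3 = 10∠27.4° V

Step 1 — Convert each phasor to rectangular form:
  V1 = 103·(cos(99.2°) + j·sin(99.2°)) = -16.47 + j101.7 V
  V2 = 45·(cos(-78.1°) + j·sin(-78.1°)) = 9.279 - j44.03 V
  V3 = 10·(cos(27.4°) + j·sin(27.4°)) = 8.878 + j4.602 V
Step 2 — Sum components: V_total = 1.69 + j62.24 V.
Step 3 — Convert to polar: |V_total| = 62.27 V, ∠V_total = 88.4°.

V_total = 62.27∠88.4° V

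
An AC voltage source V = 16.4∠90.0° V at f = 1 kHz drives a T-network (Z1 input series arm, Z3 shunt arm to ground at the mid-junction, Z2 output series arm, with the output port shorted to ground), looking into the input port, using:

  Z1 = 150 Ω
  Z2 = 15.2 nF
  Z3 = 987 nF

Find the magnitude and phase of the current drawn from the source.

Step 1 — Angular frequency: ω = 2π·f = 2π·1000 = 6283 rad/s.
Step 2 — Component impedances:
  Z1: Z = R = 150 Ω
  Z2: Z = 1/(jωC) = -j/(ω·C) = 0 - j1.047e+04 Ω
  Z3: Z = 1/(jωC) = -j/(ω·C) = 0 - j161.3 Ω
Step 3 — With the output port shorted to ground, the output series arm Z2 runs from the junction to ground; the shunt arm Z3 also runs from the junction to ground. They appear in parallel: Z3 || Z2 = 0 - j158.8 Ω.
Step 4 — Series with input arm Z1: Z_in = Z1 + (Z3 || Z2) = 150 - j158.8 Ω = 218.4∠-46.6° Ω.
Step 5 — Source phasor: V = 16.4∠90.0° V = 0 + j16.4 V.
Step 6 — Ohm's law: I = V / Z_total = (0 + j16.4) / (150 - j158.8) = -0.05458 + j0.05155 A.
Step 7 — Convert to polar: |I| = 0.07508 A, ∠I = 136.6°.

I = 0.07508∠136.6° A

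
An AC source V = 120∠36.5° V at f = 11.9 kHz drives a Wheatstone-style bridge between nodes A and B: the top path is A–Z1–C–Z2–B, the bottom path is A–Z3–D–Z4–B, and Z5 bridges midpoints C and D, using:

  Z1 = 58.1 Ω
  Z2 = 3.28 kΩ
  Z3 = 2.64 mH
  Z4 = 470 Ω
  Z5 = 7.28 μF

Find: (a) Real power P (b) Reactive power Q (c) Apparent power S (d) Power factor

Step 1 — Angular frequency: ω = 2π·f = 2π·1.19e+04 = 7.477e+04 rad/s.
Step 2 — Component impedances:
  Z1: Z = R = 58.1 Ω
  Z2: Z = R = 3280 Ω
  Z3: Z = jωL = j·7.477e+04·0.00264 = 0 + j197.4 Ω
  Z4: Z = R = 470 Ω
  Z5: Z = 1/(jωC) = -j/(ω·C) = 0 - j1.837 Ω
Step 3 — Bridge requires nodal analysis (the Z5 bridge couples midpoints C and D, so the two paths cannot be reduced to a simple series/parallel combination). Setting node B to ground and injecting 1 A at node A, the 3-node admittance system at A, C, D solves to V_A = Z_AB = 465.4 + j14.71 Ω = 465.6∠1.8° Ω.
Step 4 — Source phasor: V = 120∠36.5° V = 96.46 + j71.38 V.
Step 5 — Current: I = V / Z = 0.2119 + j0.1467 A = 0.2577∠34.7° A.
Step 6 — Complex power: S = V·I* = 30.91 + j0.9768 VA.
Step 7 — Real power: P = Re(S) = 30.91 W.
Step 8 — Reactive power: Q = Im(S) = 0.9768 VAR.
Step 9 — Apparent power: |S| = 30.93 VA.
Step 10 — Power factor: PF = P/|S| = 0.9995 (lagging).

(a) P = 30.91 W  (b) Q = 0.9768 VAR  (c) S = 30.93 VA  (d) PF = 0.9995 (lagging)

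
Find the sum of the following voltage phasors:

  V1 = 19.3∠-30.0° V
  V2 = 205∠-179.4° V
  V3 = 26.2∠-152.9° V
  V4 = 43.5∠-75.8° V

Step 1 — Convert each phasor to rectangular form:
  V1 = 19.3·(cos(-30.0°) + j·sin(-30.0°)) = 16.71 - j9.65 V
  V2 = 205·(cos(-179.4°) + j·sin(-179.4°)) = -205 - j2.147 V
  V3 = 26.2·(cos(-152.9°) + j·sin(-152.9°)) = -23.32 - j11.94 V
  V4 = 43.5·(cos(-75.8°) + j·sin(-75.8°)) = 10.67 - j42.17 V
Step 2 — Sum components: V_total = -200.9 - j65.9 V.
Step 3 — Convert to polar: |V_total| = 211.5 V, ∠V_total = -161.8°.

V_total = 211.5∠-161.8° V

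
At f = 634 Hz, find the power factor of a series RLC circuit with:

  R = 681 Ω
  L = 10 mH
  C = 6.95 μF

Step 1 — Angular frequency: ω = 2π·f = 2π·634 = 3984 rad/s.
Step 2 — Component impedances:
  R: Z = R = 681 Ω
  L: Z = jωL = j·3984·0.01 = 0 + j39.84 Ω
  C: Z = 1/(jωC) = -j/(ω·C) = 0 - j36.12 Ω
Step 3 — Series combination: Z_total = R + L + C = 681 + j3.716 Ω = 681∠0.3° Ω.
Step 4 — Power factor: PF = cos(φ) = Re(Z)/|Z| = 681/681 = 1.
Step 5 — Type: Im(Z) = 3.716 ⇒ lagging (phase φ = 0.3°).

PF = 1 (lagging, φ = 0.3°)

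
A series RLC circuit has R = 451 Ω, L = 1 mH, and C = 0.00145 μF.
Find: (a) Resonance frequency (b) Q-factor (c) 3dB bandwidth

Step 1 — Resonance condition Im(Z)=0 gives ω₀ = 1/√(LC).
Step 2 — ω₀ = 1/√(0.001·1.45e-09) = 8.305e+05 rad/s.
Step 3 — f₀ = ω₀/(2π) = 1.322e+05 Hz.
Step 4 — Series Q: Q = ω₀L/R = 8.305e+05·0.001/451 = 1.841.
Step 5 — 3dB bandwidth: Δω = ω₀/Q = 4.51e+05 rad/s; BW = Δω/(2π) = 7.178e+04 Hz.

(a) f₀ = 1.322e+05 Hz  (b) Q = 1.841  (c) BW = 7.178e+04 Hz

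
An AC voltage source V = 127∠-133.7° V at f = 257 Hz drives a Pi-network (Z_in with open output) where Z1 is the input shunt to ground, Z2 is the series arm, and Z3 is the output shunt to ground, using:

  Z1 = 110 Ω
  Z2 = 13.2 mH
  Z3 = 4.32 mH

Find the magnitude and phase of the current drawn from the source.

Step 1 — Angular frequency: ω = 2π·f = 2π·257 = 1615 rad/s.
Step 2 — Component impedances:
  Z1: Z = R = 110 Ω
  Z2: Z = jωL = j·1615·0.0132 = 0 + j21.32 Ω
  Z3: Z = jωL = j·1615·0.00432 = 0 + j6.976 Ω
Step 3 — With open output, the series arm Z2 and the output shunt Z3 appear in series to ground: Z2 + Z3 = 0 + j28.29 Ω.
Step 4 — Parallel with input shunt Z1: Z_in = Z1 || (Z2 + Z3) = 6.825 + j26.54 Ω = 27.4∠75.6° Ω.
Step 5 — Source phasor: V = 127∠-133.7° V = -87.74 - j91.82 V.
Step 6 — Ohm's law: I = V / Z_total = (-87.74 - j91.82) / (6.825 + j26.54) = -4.043 + j2.267 A.
Step 7 — Convert to polar: |I| = 4.635 A, ∠I = 150.7°.

I = 4.635∠150.7° A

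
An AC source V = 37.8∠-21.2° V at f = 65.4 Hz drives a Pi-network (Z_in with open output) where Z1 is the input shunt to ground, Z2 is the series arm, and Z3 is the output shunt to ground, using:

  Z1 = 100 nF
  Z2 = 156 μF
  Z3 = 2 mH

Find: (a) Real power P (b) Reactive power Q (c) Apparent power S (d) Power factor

Step 1 — Angular frequency: ω = 2π·f = 2π·65.4 = 410.9 rad/s.
Step 2 — Component impedances:
  Z1: Z = 1/(jωC) = -j/(ω·C) = 0 - j2.434e+04 Ω
  Z2: Z = 1/(jωC) = -j/(ω·C) = 0 - j15.6 Ω
  Z3: Z = jωL = j·410.9·0.002 = 0 + j0.8218 Ω
Step 3 — With open output, the series arm Z2 and the output shunt Z3 appear in series to ground: Z2 + Z3 = 0 - j14.78 Ω.
Step 4 — Parallel with input shunt Z1: Z_in = Z1 || (Z2 + Z3) = 0 - j14.77 Ω = 14.77∠-90.0° Ω.
Step 5 — Source phasor: V = 37.8∠-21.2° V = 35.24 - j13.67 V.
Step 6 — Current: I = V / Z = 0.9256 + j2.386 A = 2.559∠68.8° A.
Step 7 — Complex power: S = V·I* = 0 - j96.75 VA.
Step 8 — Real power: P = Re(S) = 0 W.
Step 9 — Reactive power: Q = Im(S) = -96.75 VAR.
Step 10 — Apparent power: |S| = 96.75 VA.
Step 11 — Power factor: PF = P/|S| = 0 (leading).

(a) P = 0 W  (b) Q = -96.75 VAR  (c) S = 96.75 VA  (d) PF = 0 (leading)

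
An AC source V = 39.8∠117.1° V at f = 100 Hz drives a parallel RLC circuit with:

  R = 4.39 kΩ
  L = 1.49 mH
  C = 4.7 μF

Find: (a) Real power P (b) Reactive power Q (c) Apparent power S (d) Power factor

Step 1 — Angular frequency: ω = 2π·f = 2π·100 = 628.3 rad/s.
Step 2 — Component impedances:
  R: Z = R = 4390 Ω
  L: Z = jωL = j·628.3·0.00149 = 0 + j0.9362 Ω
  C: Z = 1/(jωC) = -j/(ω·C) = 0 - j338.6 Ω
Step 3 — Parallel combination: 1/Z_total = 1/R + 1/L + 1/C; Z_total = 0.0002008 + j0.9388 Ω = 0.9388∠90.0° Ω.
Step 4 — Source phasor: V = 39.8∠117.1° V = -18.13 + j35.43 V.
Step 5 — Current: I = V / Z = 37.74 + j19.32 A = 42.39∠27.1° A.
Step 6 — Complex power: S = V·I* = 0.3608 + j1687 VA.
Step 7 — Real power: P = Re(S) = 0.3608 W.
Step 8 — Reactive power: Q = Im(S) = 1687 VAR.
Step 9 — Apparent power: |S| = 1687 VA.
Step 10 — Power factor: PF = P/|S| = 0.0002138 (lagging).

(a) P = 0.3608 W  (b) Q = 1687 VAR  (c) S = 1687 VA  (d) PF = 0.0002138 (lagging)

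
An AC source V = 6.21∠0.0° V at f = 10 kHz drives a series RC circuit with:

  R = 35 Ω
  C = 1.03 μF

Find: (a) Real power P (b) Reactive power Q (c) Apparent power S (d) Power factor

Step 1 — Angular frequency: ω = 2π·f = 2π·1e+04 = 6.283e+04 rad/s.
Step 2 — Component impedances:
  R: Z = R = 35 Ω
  C: Z = 1/(jωC) = -j/(ω·C) = 0 - j15.45 Ω
Step 3 — Series combination: Z_total = R + C = 35 - j15.45 Ω = 38.26∠-23.8° Ω.
Step 4 — Source phasor: V = 6.21∠0.0° V = 6.21 V.
Step 5 — Current: I = V / Z = 0.1485 + j0.06555 A = 0.1623∠23.8° A.
Step 6 — Complex power: S = V·I* = 0.9221 - j0.4071 VA.
Step 7 — Real power: P = Re(S) = 0.9221 W.
Step 8 — Reactive power: Q = Im(S) = -0.4071 VAR.
Step 9 — Apparent power: |S| = 1.008 VA.
Step 10 — Power factor: PF = P/|S| = 0.9148 (leading).

(a) P = 0.9221 W  (b) Q = -0.4071 VAR  (c) S = 1.008 VA  (d) PF = 0.9148 (leading)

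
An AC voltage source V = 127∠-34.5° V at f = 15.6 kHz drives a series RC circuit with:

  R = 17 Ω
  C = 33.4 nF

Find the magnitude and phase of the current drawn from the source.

Step 1 — Angular frequency: ω = 2π·f = 2π·1.56e+04 = 9.802e+04 rad/s.
Step 2 — Component impedances:
  R: Z = R = 17 Ω
  C: Z = 1/(jωC) = -j/(ω·C) = 0 - j305.5 Ω
Step 3 — Series combination: Z_total = R + C = 17 - j305.5 Ω = 305.9∠-86.8° Ω.
Step 4 — Source phasor: V = 127∠-34.5° V = 104.7 - j71.93 V.
Step 5 — Ohm's law: I = V / Z_total = (104.7 - j71.93) / (17 - j305.5) = 0.2538 + j0.3285 A.
Step 6 — Convert to polar: |I| = 0.4151 A, ∠I = 52.3°.

I = 0.4151∠52.3° A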